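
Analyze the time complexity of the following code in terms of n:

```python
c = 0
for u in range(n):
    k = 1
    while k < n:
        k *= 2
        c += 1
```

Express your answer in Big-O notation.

Each loop level contributes: n × log n. Multiplying the contributions gives O(n log n).

Answer: O(n log n)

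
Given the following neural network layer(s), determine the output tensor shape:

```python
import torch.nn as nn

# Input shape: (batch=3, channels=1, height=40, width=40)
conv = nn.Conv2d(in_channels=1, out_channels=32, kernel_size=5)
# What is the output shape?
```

Input: (3, 1, 40, 40) -> Output: (3, 32, 36, 36)

Answer: (3, 32, 36, 36)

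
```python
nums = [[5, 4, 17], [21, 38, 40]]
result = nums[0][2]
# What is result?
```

Trace:
`nums = [[5, 4, 17], [21, 38, 40]]` → nums = [[5, 4, 17], [21, 38, 40]]
`result = nums[0][2]` → result = 17
So result = 17

Answer: 17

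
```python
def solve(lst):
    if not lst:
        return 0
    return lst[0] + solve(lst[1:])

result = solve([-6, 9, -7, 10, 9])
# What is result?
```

(-6) + 9 + (-7) + 10 + 9 + 0 = 15

Answer: 15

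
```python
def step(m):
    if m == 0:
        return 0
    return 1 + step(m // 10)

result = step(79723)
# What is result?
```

Count of digits of 79723: 5

Answer: 5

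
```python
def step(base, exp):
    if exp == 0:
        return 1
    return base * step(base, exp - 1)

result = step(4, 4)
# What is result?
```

step(4, 4) = 4 * 4 * 4 * 4 = 256

Answer: 256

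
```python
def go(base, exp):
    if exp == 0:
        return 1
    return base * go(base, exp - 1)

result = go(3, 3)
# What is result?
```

go(3, 3) = 3 * 3 * 3 = 27

Answer: 27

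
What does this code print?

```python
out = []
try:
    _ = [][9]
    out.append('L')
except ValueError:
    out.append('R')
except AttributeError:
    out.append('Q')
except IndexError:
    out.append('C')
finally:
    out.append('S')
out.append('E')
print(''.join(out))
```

Execution trace: 'C' (except IndexError) → 'S' (finally) → 'E' (after the try/except). Output: CSE

Answer: CSE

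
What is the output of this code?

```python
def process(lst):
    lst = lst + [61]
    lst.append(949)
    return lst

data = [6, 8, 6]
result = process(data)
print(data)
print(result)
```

Key concept: rebinding parameter vs mutation.
Step by step:
`data = [6, 8, 6]` → data = [6, 8, 6]
`result = process(data)` → result = [6, 8, 6, 61, 949]
`print(data)` → prints [6, 8, 6]
`print(result)` → prints [6, 8, 6, 61, 949]

Answer:
[6, 8, 6]
[6, 8, 6, 61, 949]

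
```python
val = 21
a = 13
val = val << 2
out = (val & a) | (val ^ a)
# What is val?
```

Trace:
`val = 21` → val = 21
`a = 13` → a = 13
`val = val << 2` → val = 84
`out = (val & a) | (val ^ a)` → out = 93
So val = 84

Answer: 84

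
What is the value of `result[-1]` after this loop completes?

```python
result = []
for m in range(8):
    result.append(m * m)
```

Last element of squares 0 to 7
`result` takes the values: [] → [0] → [0, 1] → [0, 1, 4] → [0, 1, 4, 9] → [0, 1, 4, 9, 16] → [0, 1, 4, 9, 16, 25] → [0, 1, 4, 9, 16, 25, 36] → [0, 1, 4, 9, 16, 25, 36, 49]
So `result[-1]` = 49

Answer: 49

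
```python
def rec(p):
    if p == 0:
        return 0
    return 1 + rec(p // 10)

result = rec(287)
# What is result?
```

Count of digits of 287: 3

Answer: 3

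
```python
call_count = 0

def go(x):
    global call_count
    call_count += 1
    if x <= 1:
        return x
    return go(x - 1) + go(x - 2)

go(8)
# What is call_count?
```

Calls(x) = 1 + Calls(x-1) + Calls(x-2); Calls(0)=Calls(1)=1. For x=8 this gives 67.

Answer: 67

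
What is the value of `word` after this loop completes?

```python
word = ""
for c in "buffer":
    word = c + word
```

Reverse 'buffer'
`word` takes the values: "" → "b" → "ub" → "fub" → "ffub" → "effub" → "reffub"

Answer: "reffub"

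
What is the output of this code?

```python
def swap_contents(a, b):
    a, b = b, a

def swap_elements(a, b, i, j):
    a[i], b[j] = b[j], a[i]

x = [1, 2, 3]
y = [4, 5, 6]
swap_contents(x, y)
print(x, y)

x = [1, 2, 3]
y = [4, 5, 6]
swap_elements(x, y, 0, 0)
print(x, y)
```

Key concept: parameter rebinding vs mutation.
Step by step:
`x = [1, 2, 3]` → x = [1, 2, 3]
`y = [4, 5, 6]` → y = [4, 5, 6]
`swap_contents(x, y)` → no visible change to tracked variables
`print(x, y)` → prints [1, 2, 3] [4, 5, 6]
`x = [1, 2, 3]` → x = [1, 2, 3]
`y = [4, 5, 6]` → y = [4, 5, 6]
`swap_elements(x, y, 0, 0)` → x = [4, 2, 3]; y = [1, 5, 6]
`print(x, y)` → prints [4, 2, 3] [1, 5, 6]

Answer:
[1, 2, 3] [4, 5, 6]
[4, 2, 3] [1, 5, 6]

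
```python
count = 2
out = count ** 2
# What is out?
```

Trace:
`count = 2` → count = 2
`out = count ** 2` → out = 4
So out = 4

Answer: 4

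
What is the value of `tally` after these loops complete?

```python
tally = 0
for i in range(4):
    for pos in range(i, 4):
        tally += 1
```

Upper triangle: 4 + 3 + ... + 1
`tally` takes the values: 0 → 1 → 2 → 3 → 4 → 5 → 6 → 7 → 8 → 9 → 10

Answer: 10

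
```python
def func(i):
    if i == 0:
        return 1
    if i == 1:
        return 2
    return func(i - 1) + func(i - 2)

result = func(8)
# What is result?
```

Build up from base cases: func(0)=1, func(1)=2, func(2)=3, func(3)=5, func(4)=8, func(5)=13, func(6)=21, ..., func(8)=55

Answer: 55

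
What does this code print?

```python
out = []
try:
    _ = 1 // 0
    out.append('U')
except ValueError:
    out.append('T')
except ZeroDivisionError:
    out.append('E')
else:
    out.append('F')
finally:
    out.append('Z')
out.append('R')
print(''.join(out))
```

Execution trace: 'E' (except ZeroDivisionError) → 'Z' (finally) → 'R' (after the try/except). Output: EZR

Answer: EZR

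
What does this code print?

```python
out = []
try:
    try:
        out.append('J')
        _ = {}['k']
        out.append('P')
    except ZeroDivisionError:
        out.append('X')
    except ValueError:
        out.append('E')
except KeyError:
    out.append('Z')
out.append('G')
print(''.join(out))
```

Execution trace: 'J' (try body) → 'Z' (outer except KeyError) → 'G' (after the try/except). Output: JZG

Answer: JZG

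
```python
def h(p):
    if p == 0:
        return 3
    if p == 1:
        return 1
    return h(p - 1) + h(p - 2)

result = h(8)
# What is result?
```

Build up from base cases: h(0)=3, h(1)=1, h(2)=4, h(3)=5, h(4)=9, h(5)=14, h(6)=23, ..., h(8)=60

Answer: 60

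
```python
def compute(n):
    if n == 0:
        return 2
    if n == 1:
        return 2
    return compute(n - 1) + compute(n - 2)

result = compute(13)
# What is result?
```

Build up from base cases: compute(0)=2, compute(1)=2, compute(2)=4, compute(3)=6, compute(4)=10, compute(5)=16, compute(6)=26, ..., compute(13)=754

Answer: 754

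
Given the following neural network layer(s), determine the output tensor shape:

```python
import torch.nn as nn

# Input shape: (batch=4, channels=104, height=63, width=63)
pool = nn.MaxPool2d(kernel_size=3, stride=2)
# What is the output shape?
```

Input: (4, 104, 63, 63) -> Output: (4, 104, 31, 31)

Answer: (4, 104, 31, 31)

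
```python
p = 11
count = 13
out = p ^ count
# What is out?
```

Trace:
`p = 11` → p = 11
`count = 13` → count = 13
`out = p ^ count` → out = 6
So out = 6

Answer: 6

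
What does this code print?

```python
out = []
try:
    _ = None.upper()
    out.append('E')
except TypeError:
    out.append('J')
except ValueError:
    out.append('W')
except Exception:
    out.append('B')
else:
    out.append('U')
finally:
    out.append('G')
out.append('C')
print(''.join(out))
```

Execution trace: 'B' (except Exception) → 'G' (finally) → 'C' (after the try/except). Output: BGC

Answer: BGC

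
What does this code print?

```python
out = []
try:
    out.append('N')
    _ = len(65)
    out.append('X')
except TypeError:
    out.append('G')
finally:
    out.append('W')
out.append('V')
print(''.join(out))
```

Execution trace: 'N' (try body) → 'G' (except TypeError) → 'W' (finally) → 'V' (after the try/except). Output: NGWV

Answer: NGWV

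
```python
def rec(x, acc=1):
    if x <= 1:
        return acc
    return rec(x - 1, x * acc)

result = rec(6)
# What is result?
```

Accumulator trace (n, acc): (6, 1) -> (5, 6) -> (4, 30) -> (3, 120) -> (2, 360) -> (1, 720) -> return 720

Answer: 720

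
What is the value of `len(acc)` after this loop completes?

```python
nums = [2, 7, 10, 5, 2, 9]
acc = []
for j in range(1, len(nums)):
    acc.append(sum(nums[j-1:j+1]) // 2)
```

Number of 2-element averages
`acc` takes the values: [] → [4] → [4, 8] → [4, 8, 7] → [4, 8, 7, 3] → [4, 8, 7, 3, 5]
So `len(acc)` = 5

Answer: 5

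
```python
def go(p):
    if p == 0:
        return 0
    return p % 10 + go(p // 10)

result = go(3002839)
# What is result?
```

Sum of digits of 3002839: 9 + 3 + 8 + 2 + 0 + 0 + 3 = 25

Answer: 25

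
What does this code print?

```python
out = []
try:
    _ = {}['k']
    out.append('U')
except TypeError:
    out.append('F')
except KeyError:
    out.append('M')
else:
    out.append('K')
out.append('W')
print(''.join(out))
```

Execution trace: 'M' (except KeyError) → 'W' (after the try/except). Output: MW

Answer: MW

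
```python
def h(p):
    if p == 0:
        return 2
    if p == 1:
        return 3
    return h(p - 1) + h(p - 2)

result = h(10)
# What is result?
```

Build up from base cases: h(0)=2, h(1)=3, h(2)=5, h(3)=8, h(4)=13, h(5)=21, h(6)=34, ..., h(10)=233

Answer: 233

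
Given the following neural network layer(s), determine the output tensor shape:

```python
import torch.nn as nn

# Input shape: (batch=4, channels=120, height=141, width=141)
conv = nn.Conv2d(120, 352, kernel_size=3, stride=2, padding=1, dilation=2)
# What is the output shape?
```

Input: (4, 120, 141, 141) -> Output: (4, 352, 70, 70)

Answer: (4, 352, 70, 70)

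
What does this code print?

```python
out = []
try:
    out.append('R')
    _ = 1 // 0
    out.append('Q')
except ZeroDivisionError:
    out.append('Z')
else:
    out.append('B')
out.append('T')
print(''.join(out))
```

Execution trace: 'R' (try body) → 'Z' (except ZeroDivisionError) → 'T' (after the try/except). Output: RZT

Answer: RZT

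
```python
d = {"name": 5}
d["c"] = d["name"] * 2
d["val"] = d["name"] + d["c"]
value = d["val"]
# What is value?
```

Trace:
`d = {"name": 5}` → d = {'name': 5}
`d["c"] = d["name"] * 2` → d = {'name': 5, 'c': 10}
`d["val"] = d["name"] + d["c"]` → d = {'name': 5, 'c': 10, 'val': 15}
`value = d["val"]` → value = 15
So value = 15

Answer: 15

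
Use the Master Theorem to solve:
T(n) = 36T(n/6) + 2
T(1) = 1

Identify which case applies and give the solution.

a=36, b=6, f(n)=2. log_6(36) = 2. Since c=0 < 2, Case 1 applies: T(n) = Θ(n^log_b(a)) = O(n^2).

Answer: O(n^2) - Case 1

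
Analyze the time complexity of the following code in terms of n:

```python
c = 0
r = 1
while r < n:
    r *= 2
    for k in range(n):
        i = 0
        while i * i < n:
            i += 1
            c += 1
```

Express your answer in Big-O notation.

Each loop level contributes: log n × n × √n. Multiplying the contributions gives O(n√n log n).

Answer: O(n√n log n)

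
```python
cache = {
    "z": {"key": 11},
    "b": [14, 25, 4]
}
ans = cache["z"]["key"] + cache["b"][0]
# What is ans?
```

Trace:
`cache = { ...` → cache = {'z': {'key': 11}, 'b': [14, 25, 4]}
`ans = cache["z"]["key"] + cache["b"][0]` → ans = 25
So ans = 25

Answer: 25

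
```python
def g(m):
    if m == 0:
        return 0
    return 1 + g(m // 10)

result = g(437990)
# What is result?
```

Count of digits of 437990: 6

Answer: 6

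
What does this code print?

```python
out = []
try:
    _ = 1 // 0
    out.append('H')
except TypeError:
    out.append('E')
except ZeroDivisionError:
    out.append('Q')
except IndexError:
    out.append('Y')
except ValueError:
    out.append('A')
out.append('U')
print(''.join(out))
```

Execution trace: 'Q' (except ZeroDivisionError) → 'U' (after the try/except). Output: QU

Answer: QU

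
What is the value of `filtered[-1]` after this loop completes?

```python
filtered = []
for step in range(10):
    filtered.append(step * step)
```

Last element of squares 0 to 9
`filtered` takes the values: [] → [0] → [0, 1] → [0, 1, 4] → [0, 1, 4, 9] → [0, 1, 4, 9, 16] → [0, 1, 4, 9, 16, 25] → [0, 1, 4, 9, 16, 25, 36] → [0, 1, 4, 9, 16, 25, 36, 49] → [0, 1, 4, 9, 16, 25, 36, 49, 64] → [0, 1, 4, 9, 16, 25, 36, 49, 64, 81]
So `filtered[-1]` = 81

Answer: 81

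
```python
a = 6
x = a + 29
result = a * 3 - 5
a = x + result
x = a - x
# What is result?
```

Trace:
`a = 6` → a = 6
`x = a + 29` → x = 35
`result = a * 3 - 5` → result = 13
`a = x + result` → a = 48
`x = a - x` → x = 13
So result = 13

Answer: 13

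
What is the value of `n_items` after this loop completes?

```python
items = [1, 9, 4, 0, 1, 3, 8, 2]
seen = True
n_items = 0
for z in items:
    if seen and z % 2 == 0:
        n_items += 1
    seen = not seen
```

Count even values at even positions
`n_items` takes the values: 0 → 1 → 2

Answer: 2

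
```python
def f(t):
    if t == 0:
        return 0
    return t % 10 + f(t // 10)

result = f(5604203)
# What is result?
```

Sum of digits of 5604203: 3 + 0 + 2 + 4 + 0 + 6 + 5 = 20

Answer: 20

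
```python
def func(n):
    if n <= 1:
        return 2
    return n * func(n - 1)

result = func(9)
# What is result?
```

func(9) = 9 * 8 * 7 * 6 * 5 * 4 * 3 * 2 * 2 = 725760

Answer: 725760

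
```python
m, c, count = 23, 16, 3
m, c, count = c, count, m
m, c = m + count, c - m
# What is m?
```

Trace:
`m, c, count = 23, 16, 3` → m = 23; c = 16; count = 3
`m, c, count = c, count, m` → m = 16; c = 3; count = 23
`m, c = m + count, c - m` → m = 39; c = -13
So m = 39

Answer: 39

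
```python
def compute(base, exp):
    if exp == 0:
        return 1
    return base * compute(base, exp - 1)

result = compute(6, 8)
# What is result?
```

compute(6, 8) = 6 * 6 * 6 * 6 * 6 * 6 * 6 * 6 = 1679616

Answer: 1679616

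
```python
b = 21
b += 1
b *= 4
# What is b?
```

Trace:
`b = 21` → b = 21
`b += 1` → b = 22
`b *= 4` → b = 88
So b = 88

Answer: 88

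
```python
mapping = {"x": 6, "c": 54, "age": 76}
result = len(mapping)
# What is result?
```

Trace:
`mapping = {"x": 6, "c": 54, "age": 76}` → mapping = {'x': 6, 'c': 54, 'age': 76}
`result = len(mapping)` → result = 3
So result = 3

Answer: 3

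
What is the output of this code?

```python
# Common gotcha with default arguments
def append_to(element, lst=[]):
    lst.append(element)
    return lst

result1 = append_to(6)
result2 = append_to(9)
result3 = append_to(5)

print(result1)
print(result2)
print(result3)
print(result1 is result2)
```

Key concept: mutable default argument gotcha.
Step by step:
`result1 = append_to(6)` → result1 = [6]
`result2 = append_to(9)` → result1 = [6, 9] (same object as result2); result2 = [6, 9] (same object as result1)
`result3 = append_to(5)` → result1 = [6, 9, 5] (same object as result2, result3); result2 = [6, 9, 5] (same object as result1, result3); result3 = [6, 9, 5] (same object as result1, result2)
`print(result1)` → prints [6, 9, 5]
`print(result2)` → prints [6, 9, 5]
`print(result3)` → prints [6, 9, 5]
`print(result1 is result2)` → prints True

Answer:
[6, 9, 5]
[6, 9, 5]
[6, 9, 5]
True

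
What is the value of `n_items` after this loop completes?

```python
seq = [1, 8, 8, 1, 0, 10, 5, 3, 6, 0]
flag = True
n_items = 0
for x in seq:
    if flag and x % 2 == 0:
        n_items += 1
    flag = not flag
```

Count even values at even positions
`n_items` takes the values: 0 → 1 → 2 → 3

Answer: 3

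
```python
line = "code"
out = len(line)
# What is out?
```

Trace:
`line = "code"` → line = 'code'
`out = len(line)` → out = 4
So out = 4

Answer: 4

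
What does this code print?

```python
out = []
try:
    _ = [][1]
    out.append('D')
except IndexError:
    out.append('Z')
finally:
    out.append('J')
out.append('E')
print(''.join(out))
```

Execution trace: 'Z' (except IndexError) → 'J' (finally) → 'E' (after the try/except). Output: ZJE

Answer: ZJE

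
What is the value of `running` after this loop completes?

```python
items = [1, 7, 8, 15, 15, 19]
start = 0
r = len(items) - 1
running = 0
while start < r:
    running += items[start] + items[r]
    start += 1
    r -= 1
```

Sum of pairs from ends
`running` takes the values: 0 → 20 → 42 → 65

Answer: 65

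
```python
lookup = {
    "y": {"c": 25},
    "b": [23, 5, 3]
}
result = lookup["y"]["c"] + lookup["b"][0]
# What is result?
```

Trace:
`lookup = { ...` → lookup = {'y': {'c': 25}, 'b': [23, 5, 3]}
`result = lookup["y"]["c"] + lookup["b"][0]` → result = 48
So result = 48

Answer: 48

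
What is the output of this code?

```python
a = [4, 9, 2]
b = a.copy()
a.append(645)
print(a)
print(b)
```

Key concept: list.copy() creates independent copy.
Step by step:
`a = [4, 9, 2]` → a = [4, 9, 2]
`b = a.copy()` → b = [4, 9, 2]
`a.append(645)` → a = [4, 9, 2, 645]
`print(a)` → prints [4, 9, 2, 645]
`print(b)` → prints [4, 9, 2]

Answer:
[4, 9, 2, 645]
[4, 9, 2]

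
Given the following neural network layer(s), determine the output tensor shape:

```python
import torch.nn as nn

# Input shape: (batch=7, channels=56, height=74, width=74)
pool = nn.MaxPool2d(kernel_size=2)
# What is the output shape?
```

Input: (7, 56, 74, 74) -> Output: (7, 56, 37, 37)

Answer: (7, 56, 37, 37)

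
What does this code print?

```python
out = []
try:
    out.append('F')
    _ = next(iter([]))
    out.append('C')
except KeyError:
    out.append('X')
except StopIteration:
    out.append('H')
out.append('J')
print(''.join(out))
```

Execution trace: 'F' (try body) → 'H' (except StopIteration) → 'J' (after the try/except). Output: FHJ

Answer: FHJ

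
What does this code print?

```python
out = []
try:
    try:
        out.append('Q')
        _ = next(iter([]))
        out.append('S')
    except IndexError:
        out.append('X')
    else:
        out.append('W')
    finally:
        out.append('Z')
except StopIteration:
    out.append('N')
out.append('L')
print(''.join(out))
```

Execution trace: 'Q' (try body) → 'Z' (finally) → 'N' (outer except StopIteration) → 'L' (after the try/except). Output: QZNL

Answer: QZNL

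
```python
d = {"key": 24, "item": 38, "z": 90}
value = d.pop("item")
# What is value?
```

Trace:
`d = {"key": 24, "item": 38, "z": 90}` → d = {'key': 24, 'item': 38, 'z': 90}
`value = d.pop("item")` → d = {'key': 24, 'z': 90}; value = 38
So value = 38

Answer: 38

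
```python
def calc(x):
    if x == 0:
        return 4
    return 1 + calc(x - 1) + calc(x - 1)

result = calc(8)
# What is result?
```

calc(x) = 1 + 2·calc(x-1), calc(0)=4. Closed form: (4+1)·2^8 - 1 = 1279.

Answer: 1279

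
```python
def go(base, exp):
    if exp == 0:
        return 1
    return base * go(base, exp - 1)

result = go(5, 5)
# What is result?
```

go(5, 5) = 5 * 5 * 5 * 5 * 5 = 3125

Answer: 3125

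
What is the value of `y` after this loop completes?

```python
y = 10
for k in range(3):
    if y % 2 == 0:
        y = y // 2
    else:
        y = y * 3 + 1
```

Collatz-style transformation from 10
`y` takes the values: 10 → 5 → 16 → 8

Answer: 8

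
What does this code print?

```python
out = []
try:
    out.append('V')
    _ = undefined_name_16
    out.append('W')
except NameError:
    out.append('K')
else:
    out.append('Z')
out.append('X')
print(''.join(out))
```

Execution trace: 'V' (try body) → 'K' (except NameError) → 'X' (after the try/except). Output: VKX

Answer: VKX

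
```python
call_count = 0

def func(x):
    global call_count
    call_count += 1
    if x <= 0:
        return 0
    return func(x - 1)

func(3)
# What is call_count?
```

Linear recursion stepping by 1: 4 calls from x=3 down to ≤0.

Answer: 4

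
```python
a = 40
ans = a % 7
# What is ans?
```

Trace:
`a = 40` → a = 40
`ans = a % 7` → ans = 5
So ans = 5

Answer: 5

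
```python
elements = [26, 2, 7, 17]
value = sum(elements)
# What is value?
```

Trace:
`elements = [26, 2, 7, 17]` → elements = [26, 2, 7, 17]
`value = sum(elements)` → value = 52
So value = 52

Answer: 52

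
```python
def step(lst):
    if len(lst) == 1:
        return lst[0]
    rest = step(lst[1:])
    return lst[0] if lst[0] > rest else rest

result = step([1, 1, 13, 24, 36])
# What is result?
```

Recursive max over [1, 1, 13, 24, 36] = 36

Answer: 36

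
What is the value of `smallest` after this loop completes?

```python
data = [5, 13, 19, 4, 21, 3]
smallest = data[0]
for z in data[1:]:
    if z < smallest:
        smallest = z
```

Minimum of [5, 13, 19, 4, 21, 3]
`smallest` takes the values: 5 → 4 → 3

Answer: 3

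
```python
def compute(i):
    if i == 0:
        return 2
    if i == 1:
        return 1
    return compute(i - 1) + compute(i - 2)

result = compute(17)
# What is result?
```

Build up from base cases: compute(0)=2, compute(1)=1, compute(2)=3, compute(3)=4, compute(4)=7, compute(5)=11, compute(6)=18, ..., compute(17)=3571

Answer: 3571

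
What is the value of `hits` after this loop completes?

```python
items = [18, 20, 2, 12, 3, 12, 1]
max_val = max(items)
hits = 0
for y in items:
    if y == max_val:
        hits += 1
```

Count of max value 20 in [18, 20, 2, 12, 3, 12, 1]
`hits` takes the values: 0 → 1

Answer: 1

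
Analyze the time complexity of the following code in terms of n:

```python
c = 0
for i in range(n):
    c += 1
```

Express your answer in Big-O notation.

Each loop level contributes: n. Multiplying the contributions gives O(n).

Answer: O(n)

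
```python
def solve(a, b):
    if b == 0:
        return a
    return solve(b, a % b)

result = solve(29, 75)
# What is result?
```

solve(29, 75) -> solve(75, 29) -> solve(29, 17) -> solve(17, 12) -> solve(12, 5) -> solve(5, 2) -> solve(2, 1) -> solve(1, 0) -> 1

Answer: 1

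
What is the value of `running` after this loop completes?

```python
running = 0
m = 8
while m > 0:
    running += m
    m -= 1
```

Sum 8 down to 1
`running` takes the values: 0 → 8 → 15 → 21 → 26 → 30 → 33 → 35 → 36

Answer: 36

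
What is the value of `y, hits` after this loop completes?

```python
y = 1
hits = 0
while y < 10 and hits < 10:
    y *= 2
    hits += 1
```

Double until >= 10 or 10 iterations
`y, hits` takes the values: (1, 0) → (2, 0) → (2, 1) → (4, 1) → (4, 2) → (8, 2) → (8, 3) → (16, 3) → (16, 4)

Answer: 16, 4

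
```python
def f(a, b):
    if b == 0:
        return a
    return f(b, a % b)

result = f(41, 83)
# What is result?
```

f(41, 83) -> f(83, 41) -> f(41, 1) -> f(1, 0) -> 1

Answer: 1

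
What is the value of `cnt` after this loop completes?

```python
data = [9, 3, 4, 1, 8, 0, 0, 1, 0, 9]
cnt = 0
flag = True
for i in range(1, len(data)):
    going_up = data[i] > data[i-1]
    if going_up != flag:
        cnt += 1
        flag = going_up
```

Count direction changes in [9, 3, 4, 1, 8, 0, 0, 1, 0, 9]
`cnt` takes the values: 0 → 1 → 2 → 3 → 4 → 5 → 6 → 7 → 8

Answer: 8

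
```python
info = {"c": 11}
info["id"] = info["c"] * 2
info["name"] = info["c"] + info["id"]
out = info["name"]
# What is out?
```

Trace:
`info = {"c": 11}` → info = {'c': 11}
`info["id"] = info["c"] * 2` → info = {'c': 11, 'id': 22}
`info["name"] = info["c"] + info["id"]` → info = {'c': 11, 'id': 22, 'name': 33}
`out = info["name"]` → out = 33
So out = 33

Answer: 33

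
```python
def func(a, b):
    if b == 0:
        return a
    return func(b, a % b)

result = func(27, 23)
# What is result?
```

func(27, 23) -> func(23, 4) -> func(4, 3) -> func(3, 1) -> func(1, 0) -> 1

Answer: 1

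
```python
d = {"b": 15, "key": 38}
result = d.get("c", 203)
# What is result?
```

Trace:
`d = {"b": 15, "key": 38}` → d = {'b': 15, 'key': 38}
`result = d.get("c", 203)` → result = 203
So result = 203

Answer: 203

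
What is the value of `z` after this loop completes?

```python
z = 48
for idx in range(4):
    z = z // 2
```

Halve 4 times: 48 // 2^4 = 3
`z` takes the values: 48 → 24 → 12 → 6 → 3

Answer: 3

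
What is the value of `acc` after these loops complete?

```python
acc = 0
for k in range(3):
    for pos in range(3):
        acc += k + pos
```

Sum of all k+pos for k,pos in 3x3
`acc` takes the values: 0 → 1 → 3 → 4 → 6 → 9 → 11 → 14 → 18

Answer: 18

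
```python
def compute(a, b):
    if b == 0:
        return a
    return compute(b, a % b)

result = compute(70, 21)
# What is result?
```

compute(70, 21) -> compute(21, 7) -> compute(7, 0) -> 7

Answer: 7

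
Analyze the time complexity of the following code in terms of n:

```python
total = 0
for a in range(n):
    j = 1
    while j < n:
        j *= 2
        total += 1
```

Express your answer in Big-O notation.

Each loop level contributes: n × log n. Multiplying the contributions gives O(n log n).

Answer: O(n log n)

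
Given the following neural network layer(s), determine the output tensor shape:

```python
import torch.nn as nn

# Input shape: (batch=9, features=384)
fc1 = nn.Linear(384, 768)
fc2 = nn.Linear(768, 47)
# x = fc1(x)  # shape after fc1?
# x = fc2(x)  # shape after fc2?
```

Input: (9, 384) -> after fc1: (9, 768) -> Output: (9, 47)

Answer: (9, 47)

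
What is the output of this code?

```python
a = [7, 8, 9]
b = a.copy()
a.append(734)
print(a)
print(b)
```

Key concept: list.copy() creates independent copy.
Step by step:
`a = [7, 8, 9]` → a = [7, 8, 9]
`b = a.copy()` → b = [7, 8, 9]
`a.append(734)` → a = [7, 8, 9, 734]
`print(a)` → prints [7, 8, 9, 734]
`print(b)` → prints [7, 8, 9]

Answer:
[7, 8, 9, 734]
[7, 8, 9]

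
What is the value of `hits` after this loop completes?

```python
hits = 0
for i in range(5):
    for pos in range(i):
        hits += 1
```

Triangle number: 0+1+2+...+4
`hits` takes the values: 0 → 1 → 2 → 3 → 4 → 5 → 6 → 7 → 8 → 9 → 10

Answer: 10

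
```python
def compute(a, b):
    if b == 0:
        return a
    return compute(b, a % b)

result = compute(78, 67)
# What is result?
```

compute(78, 67) -> compute(67, 11) -> compute(11, 1) -> compute(1, 0) -> 1

Answer: 1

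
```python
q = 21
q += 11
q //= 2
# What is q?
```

Trace:
`q = 21` → q = 21
`q += 11` → q = 32
`q //= 2` → q = 16
So q = 16

Answer: 16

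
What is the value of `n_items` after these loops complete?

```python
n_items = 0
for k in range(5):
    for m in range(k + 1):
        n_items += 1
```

Triangle: 1 + 2 + ... + 5
`n_items` takes the values: 0 → 1 → 2 → 3 → 4 → 5 → 6 → 7 → 8 → 9 → 10 → 11 → 12 → 13 → 14 → 15

Answer: 15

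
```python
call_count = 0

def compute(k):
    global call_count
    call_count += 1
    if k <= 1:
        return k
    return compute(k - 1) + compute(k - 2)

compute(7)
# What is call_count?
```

Calls(k) = 1 + Calls(k-1) + Calls(k-2); Calls(0)=Calls(1)=1. For k=7 this gives 41.

Answer: 41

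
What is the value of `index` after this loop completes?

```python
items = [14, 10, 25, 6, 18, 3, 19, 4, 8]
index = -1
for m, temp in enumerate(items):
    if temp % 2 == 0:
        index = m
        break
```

First even number index in [14, 10, 25, 6, 18, 3, 19, 4, 8]
`index` takes the values: -1 → 0

Answer: 0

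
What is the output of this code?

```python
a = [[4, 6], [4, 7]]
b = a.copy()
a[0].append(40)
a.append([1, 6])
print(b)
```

Key concept: shallow copy with nested lists.
Step by step:
`a = [[4, 6], [4, 7]]` → a = [[4, 6], [4, 7]]
`b = a.copy()` → b = [[4, 6], [4, 7]]
`a[0].append(40)` → a = [[4, 6, 40], [4, 7]]; b = [[4, 6, 40], [4, 7]]
`a.append([1, 6])` → a = [[4, 6, 40], [4, 7], [1, 6]]
`print(b)` → prints [[4, 6, 40], [4, 7]]

Answer: [[4, 6, 40], [4, 7]]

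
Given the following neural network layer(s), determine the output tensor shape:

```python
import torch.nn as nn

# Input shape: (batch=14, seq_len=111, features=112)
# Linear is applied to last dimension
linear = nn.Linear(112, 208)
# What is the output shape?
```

Input: (14, 111, 112) -> Output: (14, 111, 208)

Answer: (14, 111, 208)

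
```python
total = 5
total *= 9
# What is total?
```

Trace:
`total = 5` → total = 5
`total *= 9` → total = 45
So total = 45

Answer: 45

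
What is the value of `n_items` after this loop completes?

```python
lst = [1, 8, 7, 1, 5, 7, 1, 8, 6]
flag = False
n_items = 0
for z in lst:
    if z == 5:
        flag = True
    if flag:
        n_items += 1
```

Count elements after first 5 in [1, 8, 7, 1, 5, 7, 1, 8, 6]
`n_items` takes the values: 0 → 1 → 2 → 3 → 4 → 5

Answer: 5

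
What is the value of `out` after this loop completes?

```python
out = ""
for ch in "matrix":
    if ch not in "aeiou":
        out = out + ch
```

Remove vowels from 'matrix'
`out` takes the values: "" → "m" → "mt" → "mtr" → "mtrx"

Answer: "mtrx"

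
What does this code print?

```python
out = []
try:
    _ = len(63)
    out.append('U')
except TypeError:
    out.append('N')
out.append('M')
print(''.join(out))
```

Execution trace: 'N' (except TypeError) → 'M' (after the try/except). Output: NM

Answer: NM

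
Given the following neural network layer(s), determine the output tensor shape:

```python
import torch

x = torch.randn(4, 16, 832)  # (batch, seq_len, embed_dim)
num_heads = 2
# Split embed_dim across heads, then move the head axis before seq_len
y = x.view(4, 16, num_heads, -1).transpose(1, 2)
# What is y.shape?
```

Input: (4, 16, 832) -> head_dim = 832 // 2 = 416; after view: (4, 16, 2, 416) -> after transpose(1, 2): (4, 2, 16, 416) -> Output: (4, 2, 16, 416)

Answer: (4, 2, 16, 416)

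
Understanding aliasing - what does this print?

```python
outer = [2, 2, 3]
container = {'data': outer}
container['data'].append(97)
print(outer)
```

Key concept: dict holds reference to list.
Step by step:
`outer = [2, 2, 3]` → outer = [2, 2, 3]
`container = {'data': outer}` → container = {'data': [2, 2, 3]}
`container['data'].append(97)` → outer = [2, 2, 3, 97]; container = {'data': [2, 2, 3, 97]}
`print(outer)` → prints [2, 2, 3, 97]

Answer: [2, 2, 3, 97]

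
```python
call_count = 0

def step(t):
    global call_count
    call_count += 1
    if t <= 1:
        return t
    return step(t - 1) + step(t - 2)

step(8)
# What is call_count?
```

Calls(t) = 1 + Calls(t-1) + Calls(t-2); Calls(0)=Calls(1)=1. For t=8 this gives 67.

Answer: 67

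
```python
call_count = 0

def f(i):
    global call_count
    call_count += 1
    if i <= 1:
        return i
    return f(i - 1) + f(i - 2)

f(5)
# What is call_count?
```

Calls(i) = 1 + Calls(i-1) + Calls(i-2); Calls(0)=Calls(1)=1. For i=5 this gives 15.

Answer: 15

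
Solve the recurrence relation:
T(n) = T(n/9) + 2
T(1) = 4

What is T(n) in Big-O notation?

Each step divides n by 9 and adds 2. After log_9(n) steps we reach T(1)=4. So T(n) = 2·log_9(n) + 4 = O(log n).

Answer: O(log n)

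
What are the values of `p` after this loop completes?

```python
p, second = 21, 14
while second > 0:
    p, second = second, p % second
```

GCD of 21 and 14
`p` takes the values: 21 → 14 → 7

Answer: 7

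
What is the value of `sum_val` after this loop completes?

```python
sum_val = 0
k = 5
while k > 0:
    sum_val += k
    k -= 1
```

Sum 5 down to 1
`sum_val` takes the values: 0 → 5 → 9 → 12 → 14 → 15

Answer: 15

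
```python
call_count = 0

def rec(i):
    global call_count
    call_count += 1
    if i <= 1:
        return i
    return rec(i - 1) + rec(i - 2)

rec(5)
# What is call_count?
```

Calls(i) = 1 + Calls(i-1) + Calls(i-2); Calls(0)=Calls(1)=1. For i=5 this gives 15.

Answer: 15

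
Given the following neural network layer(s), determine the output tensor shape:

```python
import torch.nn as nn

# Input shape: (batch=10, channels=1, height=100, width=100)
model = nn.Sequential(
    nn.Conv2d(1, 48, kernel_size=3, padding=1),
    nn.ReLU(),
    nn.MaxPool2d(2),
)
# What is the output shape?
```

Input: (10, 1, 100, 100) -> after Conv2d: (10, 48, 100, 100) -> after ReLU: (10, 48, 100, 100) -> Output: (10, 48, 50, 50)

Answer: (10, 48, 50, 50)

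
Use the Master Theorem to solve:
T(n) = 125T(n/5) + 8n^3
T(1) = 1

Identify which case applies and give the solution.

a=125, b=5, f(n)=8n^3. log_5(125) = 3. Since c=3 = 3, Case 2 applies: T(n) = Θ(n^log_b(a) · log n) = O(n^3 log n).

Answer: O(n^3 log n) - Case 2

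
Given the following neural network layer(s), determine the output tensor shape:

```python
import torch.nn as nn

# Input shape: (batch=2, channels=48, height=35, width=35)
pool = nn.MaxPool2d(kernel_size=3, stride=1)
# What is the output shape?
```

Input: (2, 48, 35, 35) -> Output: (2, 48, 33, 33)

Answer: (2, 48, 33, 33)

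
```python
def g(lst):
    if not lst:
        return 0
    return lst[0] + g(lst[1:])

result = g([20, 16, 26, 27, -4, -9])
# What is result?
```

20 + 16 + 26 + 27 + (-4) + (-9) + 0 = 76

Answer: 76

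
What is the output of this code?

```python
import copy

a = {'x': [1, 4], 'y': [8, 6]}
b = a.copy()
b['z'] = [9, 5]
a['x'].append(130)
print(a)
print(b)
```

Key concept: shallow copy of dict with mutable values.
Step by step:
`a = {'x': [1, 4], 'y': [8, 6]}` → a = {'x': [1, 4], 'y': [8, 6]}
`b = a.copy()` → b = {'x': [1, 4], 'y': [8, 6]}
`b['z'] = [9, 5]` → b = {'x': [1, 4], 'y': [8, 6], 'z': [9, 5]}
`a['x'].append(130)` → a = {'x': [1, 4, 130], 'y': [8, 6]}; b = {'x': [1, 4, 130], 'y': [8, 6], 'z': [9, 5]}
`print(a)` → prints {'x': [1, 4, 130], 'y': [8, 6]}
`print(b)` → prints {'x': [1, 4, 130], 'y': [8, 6], 'z': [9, 5]}

Answer:
{'x': [1, 4, 130], 'y': [8, 6]}
{'x': [1, 4, 130], 'y': [8, 6], 'z': [9, 5]}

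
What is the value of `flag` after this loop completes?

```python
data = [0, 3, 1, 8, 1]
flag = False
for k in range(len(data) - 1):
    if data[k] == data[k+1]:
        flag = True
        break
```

Check consecutive duplicates in [0, 3, 1, 8, 1]
`flag` takes the values: False

Answer: False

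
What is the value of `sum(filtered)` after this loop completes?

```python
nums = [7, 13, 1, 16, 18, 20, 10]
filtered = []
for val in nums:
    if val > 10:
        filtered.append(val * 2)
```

Sum of doubled values > 10
`filtered` takes the values: [] → [26] → [26, 32] → [26, 32, 36] → [26, 32, 36, 40]
So `sum(filtered)` = 134

Answer: 134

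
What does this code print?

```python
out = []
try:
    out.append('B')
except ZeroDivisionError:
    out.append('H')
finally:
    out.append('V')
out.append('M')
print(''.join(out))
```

Execution trace: 'B' (try body, no exception) → 'V' (finally) → 'M' (after the try/except). Output: BVM

Answer: BVM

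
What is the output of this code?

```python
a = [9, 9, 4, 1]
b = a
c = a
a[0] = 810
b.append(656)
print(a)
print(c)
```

Key concept: multiple aliases.
Step by step:
`a = [9, 9, 4, 1]` → a = [9, 9, 4, 1]
`b = a` → b = [9, 9, 4, 1] (same object as a)
`c = a` → c = [9, 9, 4, 1] (same object as a, b)
`a[0] = 810` → a = [810, 9, 4, 1] (same object as b, c); b = [810, 9, 4, 1] (same object as a, c); c = [810, 9, 4, 1] (same object as a, b)
`b.append(656)` → a = [810, 9, 4, 1, 656] (same object as b, c); b = [810, 9, 4, 1, 656] (same object as a, c); c = [810, 9, 4, 1, 656] (same object as a, b)
`print(a)` → prints [810, 9, 4, 1, 656]
`print(c)` → prints [810, 9, 4, 1, 656]

Answer:
[810, 9, 4, 1, 656]
[810, 9, 4, 1, 656]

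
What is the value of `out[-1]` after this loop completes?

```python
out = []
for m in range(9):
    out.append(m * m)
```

Last element of squares 0 to 8
`out` takes the values: [] → [0] → [0, 1] → [0, 1, 4] → [0, 1, 4, 9] → [0, 1, 4, 9, 16] → [0, 1, 4, 9, 16, 25] → [0, 1, 4, 9, 16, 25, 36] → [0, 1, 4, 9, 16, 25, 36, 49] → [0, 1, 4, 9, 16, 25, 36, 49, 64]
So `out[-1]` = 64

Answer: 64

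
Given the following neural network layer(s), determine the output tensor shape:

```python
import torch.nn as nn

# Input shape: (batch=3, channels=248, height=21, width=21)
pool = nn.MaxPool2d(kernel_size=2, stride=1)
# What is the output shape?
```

Input: (3, 248, 21, 21) -> Output: (3, 248, 20, 20)

Answer: (3, 248, 20, 20)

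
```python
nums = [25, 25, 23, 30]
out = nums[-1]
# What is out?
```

Trace:
`nums = [25, 25, 23, 30]` → nums = [25, 25, 23, 30]
`out = nums[-1]` → out = 30
So out = 30

Answer: 30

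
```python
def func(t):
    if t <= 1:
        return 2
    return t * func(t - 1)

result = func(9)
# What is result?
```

func(9) = 9 * 8 * 7 * 6 * 5 * 4 * 3 * 2 * 2 = 725760

Answer: 725760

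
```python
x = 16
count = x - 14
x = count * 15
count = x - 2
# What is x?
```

Trace:
`x = 16` → x = 16
`count = x - 14` → count = 2
`x = count * 15` → x = 30
`count = x - 2` → count = 28
So x = 30

Answer: 30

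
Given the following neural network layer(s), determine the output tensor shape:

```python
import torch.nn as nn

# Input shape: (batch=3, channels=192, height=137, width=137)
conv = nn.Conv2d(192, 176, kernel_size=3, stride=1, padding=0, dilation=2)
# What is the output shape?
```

Input: (3, 192, 137, 137) -> Output: (3, 176, 133, 133)

Answer: (3, 176, 133, 133)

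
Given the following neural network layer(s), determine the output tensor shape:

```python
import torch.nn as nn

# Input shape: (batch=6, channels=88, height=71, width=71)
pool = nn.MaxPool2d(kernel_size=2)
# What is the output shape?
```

Input: (6, 88, 71, 71) -> Output: (6, 88, 35, 35)

Answer: (6, 88, 35, 35)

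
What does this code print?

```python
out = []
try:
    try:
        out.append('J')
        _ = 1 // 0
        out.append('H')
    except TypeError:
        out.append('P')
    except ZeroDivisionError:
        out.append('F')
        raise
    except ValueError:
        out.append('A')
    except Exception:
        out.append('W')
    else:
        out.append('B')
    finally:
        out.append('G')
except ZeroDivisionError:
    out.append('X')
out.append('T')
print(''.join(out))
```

Execution trace: 'J' (try body) → 'F' (except ZeroDivisionError) → 'G' (finally) → 'X' (outer except ZeroDivisionError) → 'T' (after the try/except). Output: JFGXT

Answer: JFGXT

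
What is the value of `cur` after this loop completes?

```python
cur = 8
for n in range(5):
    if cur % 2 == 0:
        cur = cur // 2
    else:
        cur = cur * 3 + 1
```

Collatz-style transformation from 8
`cur` takes the values: 8 → 4 → 2 → 1 → 4 → 2

Answer: 2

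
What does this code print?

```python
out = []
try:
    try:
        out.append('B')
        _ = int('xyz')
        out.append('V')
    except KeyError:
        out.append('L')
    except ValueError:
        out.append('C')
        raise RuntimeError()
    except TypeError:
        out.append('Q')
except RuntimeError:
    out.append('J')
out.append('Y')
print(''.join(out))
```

Execution trace: 'B' (inner try body) → 'C' (inner except ValueError) → 'J' (outer except RuntimeError) → 'Y' (after the try/except). Output: BCJY

Answer: BCJY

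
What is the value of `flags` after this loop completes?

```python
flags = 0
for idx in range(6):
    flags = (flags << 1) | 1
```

Build 6 consecutive 1-bits: 0b111111
`flags` takes the values: 0 → 1 → 3 → 7 → 15 → 31 → 63

Answer: 63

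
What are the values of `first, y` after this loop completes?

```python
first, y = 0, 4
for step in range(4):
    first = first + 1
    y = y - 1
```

first goes 0→4, y goes 4→0
`first, y` takes the values: (0, 4) → (1, 4) → (1, 3) → (2, 3) → (2, 2) → (3, 2) → (3, 1) → (4, 1) → (4, 0)

Answer: 4, 0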